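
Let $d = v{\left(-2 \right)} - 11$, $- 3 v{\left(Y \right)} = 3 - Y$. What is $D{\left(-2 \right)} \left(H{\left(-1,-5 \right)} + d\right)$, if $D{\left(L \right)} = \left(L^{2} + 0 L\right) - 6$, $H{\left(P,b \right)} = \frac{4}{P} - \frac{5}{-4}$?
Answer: $\frac{185}{6} \approx 30.833$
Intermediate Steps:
$H{\left(P,b \right)} = \frac{5}{4} + \frac{4}{P}$ ($H{\left(P,b \right)} = \frac{4}{P} - - \frac{5}{4} = \frac{4}{P} + \frac{5}{4} = \frac{5}{4} + \frac{4}{P}$)
$D{\left(L \right)} = -6 + L^{2}$ ($D{\left(L \right)} = \left(L^{2} + 0\right) - 6 = L^{2} - 6 = -6 + L^{2}$)
$v{\left(Y \right)} = -1 + \frac{Y}{3}$ ($v{\left(Y \right)} = - \frac{3 - Y}{3} = -1 + \frac{Y}{3}$)
$d = - \frac{38}{3}$ ($d = \left(-1 + \frac{1}{3} \left(-2\right)\right) - 11 = \left(-1 - \frac{2}{3}\right) - 11 = - \frac{5}{3} - 11 = - \frac{38}{3} \approx -12.667$)
$D{\left(-2 \right)} \left(H{\left(-1,-5 \right)} + d\right) = \left(-6 + \left(-2\right)^{2}\right) \left(\left(\frac{5}{4} + \frac{4}{-1}\right) - \frac{38}{3}\right) = \left(-6 + 4\right) \left(\left(\frac{5}{4} + 4 \left(-1\right)\right) - \frac{38}{3}\right) = - 2 \left(\left(\frac{5}{4} - 4\right) - \frac{38}{3}\right) = - 2 \left(- \frac{11}{4} - \frac{38}{3}\right) = \left(-2\right) \left(- \frac{185}{12}\right) = \frac{185}{6}$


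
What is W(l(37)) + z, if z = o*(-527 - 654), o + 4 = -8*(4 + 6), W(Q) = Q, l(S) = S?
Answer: 99241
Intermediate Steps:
o = -84 (o = -4 - 8*(4 + 6) = -4 - 8*10 = -4 - 80 = -84)
z = 99204 (z = -84*(-527 - 654) = -84*(-1181) = 99204)
W(l(37)) + z = 37 + 99204 = 99241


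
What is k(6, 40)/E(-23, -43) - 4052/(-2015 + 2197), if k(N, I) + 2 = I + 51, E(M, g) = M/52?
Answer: -467746/2093 ≈ -223.48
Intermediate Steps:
E(M, g) = M/52 (E(M, g) = M*(1/52) = M/52)
k(N, I) = 49 + I (k(N, I) = -2 + (I + 51) = -2 + (51 + I) = 49 + I)
k(6, 40)/E(-23, -43) - 4052/(-2015 + 2197) = (49 + 40)/(((1/52)*(-23))) - 4052/(-2015 + 2197) = 89/(-23/52) - 4052/182 = 89*(-52/23) - 4052*1/182 = -4628/23 - 2026/91 = -467746/2093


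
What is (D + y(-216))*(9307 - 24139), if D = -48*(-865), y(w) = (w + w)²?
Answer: -3383831808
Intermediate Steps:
y(w) = 4*w² (y(w) = (2*w)² = 4*w²)
D = 41520
(D + y(-216))*(9307 - 24139) = (41520 + 4*(-216)²)*(9307 - 24139) = (41520 + 4*46656)*(-14832) = (41520 + 186624)*(-14832) = 228144*(-14832) = -3383831808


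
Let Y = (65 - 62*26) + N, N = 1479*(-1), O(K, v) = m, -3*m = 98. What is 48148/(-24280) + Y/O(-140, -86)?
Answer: 26961917/297430 ≈ 90.650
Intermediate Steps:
m = -98/3 (m = -⅓*98 = -98/3 ≈ -32.667)
O(K, v) = -98/3
N = -1479
Y = -3026 (Y = (65 - 62*26) - 1479 = (65 - 1612) - 1479 = -1547 - 1479 = -3026)
48148/(-24280) + Y/O(-140, -86) = 48148/(-24280) - 3026/(-98/3) = 48148*(-1/24280) - 3026*(-3/98) = -12037/6070 + 4539/49 = 26961917/297430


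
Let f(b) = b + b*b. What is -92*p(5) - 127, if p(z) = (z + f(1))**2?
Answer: -4635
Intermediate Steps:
f(b) = b + b**2
p(z) = (2 + z)**2 (p(z) = (z + 1*(1 + 1))**2 = (z + 1*2)**2 = (z + 2)**2 = (2 + z)**2)
-92*p(5) - 127 = -92*(2 + 5)**2 - 127 = -92*7**2 - 127 = -92*49 - 127 = -4508 - 127 = -4635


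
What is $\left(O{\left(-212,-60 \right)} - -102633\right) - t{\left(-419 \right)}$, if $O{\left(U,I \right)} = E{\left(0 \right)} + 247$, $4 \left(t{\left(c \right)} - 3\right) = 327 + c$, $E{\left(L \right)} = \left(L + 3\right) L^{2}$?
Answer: $102900$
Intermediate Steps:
$E{\left(L \right)} = L^{2} \left(3 + L\right)$ ($E{\left(L \right)} = \left(3 + L\right) L^{2} = L^{2} \left(3 + L\right)$)
$t{\left(c \right)} = \frac{339}{4} + \frac{c}{4}$ ($t{\left(c \right)} = 3 + \frac{327 + c}{4} = 3 + \left(\frac{327}{4} + \frac{c}{4}\right) = \frac{339}{4} + \frac{c}{4}$)
$O{\left(U,I \right)} = 247$ ($O{\left(U,I \right)} = 0^{2} \left(3 + 0\right) + 247 = 0 \cdot 3 + 247 = 0 + 247 = 247$)
$\left(O{\left(-212,-60 \right)} - -102633\right) - t{\left(-419 \right)} = \left(247 - -102633\right) - \left(\frac{339}{4} + \frac{1}{4} \left(-419\right)\right) = \left(247 + 102633\right) - \left(\frac{339}{4} - \frac{419}{4}\right) = 102880 - -20 = 102880 + 20 = 102900$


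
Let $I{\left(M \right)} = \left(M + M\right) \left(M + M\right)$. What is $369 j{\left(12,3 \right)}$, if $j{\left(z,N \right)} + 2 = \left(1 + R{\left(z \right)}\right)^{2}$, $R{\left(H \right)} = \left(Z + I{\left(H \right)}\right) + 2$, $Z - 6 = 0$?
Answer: $126280287$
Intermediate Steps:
$I{\left(M \right)} = 4 M^{2}$ ($I{\left(M \right)} = 2 M 2 M = 4 M^{2}$)
$Z = 6$ ($Z = 6 + 0 = 6$)
$R{\left(H \right)} = 8 + 4 H^{2}$ ($R{\left(H \right)} = \left(6 + 4 H^{2}\right) + 2 = 8 + 4 H^{2}$)
$j{\left(z,N \right)} = -2 + \left(9 + 4 z^{2}\right)^{2}$ ($j{\left(z,N \right)} = -2 + \left(1 + \left(8 + 4 z^{2}\right)\right)^{2} = -2 + \left(9 + 4 z^{2}\right)^{2}$)
$369 j{\left(12,3 \right)} = 369 \left(-2 + \left(9 + 4 \cdot 12^{2}\right)^{2}\right) = 369 \left(-2 + \left(9 + 4 \cdot 144\right)^{2}\right) = 369 \left(-2 + \left(9 + 576\right)^{2}\right) = 369 \left(-2 + 585^{2}\right) = 369 \left(-2 + 342225\right) = 369 \cdot 342223 = 126280287$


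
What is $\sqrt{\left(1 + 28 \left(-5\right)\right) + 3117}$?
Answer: $\sqrt{2978} \approx 54.571$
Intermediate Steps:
$\sqrt{\left(1 + 28 \left(-5\right)\right) + 3117} = \sqrt{\left(1 - 140\right) + 3117} = \sqrt{-139 + 3117} = \sqrt{2978}$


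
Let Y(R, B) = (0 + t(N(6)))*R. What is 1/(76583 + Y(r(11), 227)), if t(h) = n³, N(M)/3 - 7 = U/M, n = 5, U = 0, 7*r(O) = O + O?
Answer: 7/538831 ≈ 1.2991e-5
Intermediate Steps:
r(O) = 2*O/7 (r(O) = (O + O)/7 = (2*O)/7 = 2*O/7)
N(M) = 21 (N(M) = 21 + 3*(0/M) = 21 + 3*0 = 21 + 0 = 21)
t(h) = 125 (t(h) = 5³ = 125)
Y(R, B) = 125*R (Y(R, B) = (0 + 125)*R = 125*R)
1/(76583 + Y(r(11), 227)) = 1/(76583 + 125*((2/7)*11)) = 1/(76583 + 125*(22/7)) = 1/(76583 + 2750/7) = 1/(538831/7) = 7/538831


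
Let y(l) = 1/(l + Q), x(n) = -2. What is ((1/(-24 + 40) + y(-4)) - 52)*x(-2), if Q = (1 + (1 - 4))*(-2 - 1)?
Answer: 823/8 ≈ 102.88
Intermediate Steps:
Q = 6 (Q = (1 - 3)*(-3) = -2*(-3) = 6)
y(l) = 1/(6 + l) (y(l) = 1/(l + 6) = 1/(6 + l))
((1/(-24 + 40) + y(-4)) - 52)*x(-2) = ((1/(-24 + 40) + 1/(6 - 4)) - 52)*(-2) = ((1/16 + 1/2) - 52)*(-2) = ((1/16 + ½) - 52)*(-2) = (9/16 - 52)*(-2) = -823/16*(-2) = 823/8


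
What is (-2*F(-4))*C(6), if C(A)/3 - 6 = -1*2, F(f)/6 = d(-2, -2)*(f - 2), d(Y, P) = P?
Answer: -1728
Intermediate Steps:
F(f) = 24 - 12*f (F(f) = 6*(-2*(f - 2)) = 6*(-2*(-2 + f)) = 6*(4 - 2*f) = 24 - 12*f)
C(A) = 12 (C(A) = 18 + 3*(-1*2) = 18 + 3*(-2) = 18 - 6 = 12)
(-2*F(-4))*C(6) = -2*(24 - 12*(-4))*12 = -2*(24 + 48)*12 = -2*72*12 = -144*12 = -1728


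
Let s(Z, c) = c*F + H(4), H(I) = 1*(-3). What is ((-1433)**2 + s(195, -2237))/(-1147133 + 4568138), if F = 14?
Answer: 674056/1140335 ≈ 0.59110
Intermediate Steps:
H(I) = -3
s(Z, c) = -3 + 14*c (s(Z, c) = c*14 - 3 = 14*c - 3 = -3 + 14*c)
((-1433)**2 + s(195, -2237))/(-1147133 + 4568138) = ((-1433)**2 + (-3 + 14*(-2237)))/(-1147133 + 4568138) = (2053489 + (-3 - 31318))/3421005 = (2053489 - 31321)*(1/3421005) = 2022168*(1/3421005) = 674056/1140335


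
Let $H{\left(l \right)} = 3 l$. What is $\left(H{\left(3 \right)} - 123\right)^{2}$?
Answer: $12996$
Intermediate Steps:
$\left(H{\left(3 \right)} - 123\right)^{2} = \left(3 \cdot 3 - 123\right)^{2} = \left(9 - 123\right)^{2} = \left(-114\right)^{2} = 12996$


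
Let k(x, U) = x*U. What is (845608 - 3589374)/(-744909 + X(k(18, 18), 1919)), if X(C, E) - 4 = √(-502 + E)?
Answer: 1021922506115/277441728804 + 1371883*√1417/277441728804 ≈ 3.6836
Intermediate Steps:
k(x, U) = U*x
X(C, E) = 4 + √(-502 + E)
(845608 - 3589374)/(-744909 + X(k(18, 18), 1919)) = (845608 - 3589374)/(-744909 + (4 + √(-502 + 1919))) = -2743766/(-744909 + (4 + √1417)) = -2743766/(-744905 + √1417)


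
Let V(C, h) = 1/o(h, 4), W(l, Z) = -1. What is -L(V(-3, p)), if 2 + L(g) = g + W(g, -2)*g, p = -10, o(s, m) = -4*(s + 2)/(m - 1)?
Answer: 2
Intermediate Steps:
o(s, m) = -4*(2 + s)/(-1 + m)
V(C, h) = 1/(-8/3 - 4*h/3) (V(C, h) = 1/(4*(-2 - h)/(-1 + 4)) = 1/(4*(-2 - h)/3) = 1/(4*(⅓)*(-2 - h)) = 1/(-8/3 - 4*h/3))
L(g) = -2 (L(g) = -2 + (g - g) = -2 + 0 = -2)
-L(V(-3, p)) = -1*(-2) = 2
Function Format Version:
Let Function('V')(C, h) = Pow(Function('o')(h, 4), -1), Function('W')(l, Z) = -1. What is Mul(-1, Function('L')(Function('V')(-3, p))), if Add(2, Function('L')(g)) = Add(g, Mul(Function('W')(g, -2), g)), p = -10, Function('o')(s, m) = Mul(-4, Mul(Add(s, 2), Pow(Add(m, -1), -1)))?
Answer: 2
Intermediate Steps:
Function('o')(s, m) = Mul(-4, Pow(Add(-1, m), -1), Add(2, s)) (Function('o')(s, m) = Mul(-4, Mul(Add(2, s), Pow(Add(-1, m), -1))) = Mul(-4, Mul(Pow(Add(-1, m), -1), Add(2, s))) = Mul(-4, Pow(Add(-1, m), -1), Add(2, s)))
Function('V')(C, h) = Pow(Add(Rational(-8, 3), Mul(Rational(-4, 3), h)), -1) (Function('V')(C, h) = Pow(Mul(4, Pow(Add(-1, 4), -1), Add(-2, Mul(-1, h))), -1) = Pow(Mul(4, Pow(3, -1), Add(-2, Mul(-1, h))), -1) = Pow(Mul(4, Rational(1, 3), Add(-2, Mul(-1, h))), -1) = Pow(Add(Rational(-8, 3), Mul(Rational(-4, 3), h)), -1))
Function('L')(g) = -2 (Function('L')(g) = Add(-2, Add(g, Mul(-1, g))) = Add(-2, 0) = -2)
Mul(-1, Function('L')(Function('V')(-3, p))) = Mul(-1, -2) = 2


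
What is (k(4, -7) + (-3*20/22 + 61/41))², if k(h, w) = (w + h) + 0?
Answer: 3655744/203401 ≈ 17.973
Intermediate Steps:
k(h, w) = h + w (k(h, w) = (h + w) + 0 = h + w)
(k(4, -7) + (-3*20/22 + 61/41))² = ((4 - 7) + (-3*20/22 + 61/41))² = (-3 + (-60*1/22 + 61*(1/41)))² = (-3 + (-30/11 + 61/41))² = (-3 - 559/451)² = (-1912/451)² = 3655744/203401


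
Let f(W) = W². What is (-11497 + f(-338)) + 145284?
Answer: 248031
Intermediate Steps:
(-11497 + f(-338)) + 145284 = (-11497 + (-338)²) + 145284 = (-11497 + 114244) + 145284 = 102747 + 145284 = 248031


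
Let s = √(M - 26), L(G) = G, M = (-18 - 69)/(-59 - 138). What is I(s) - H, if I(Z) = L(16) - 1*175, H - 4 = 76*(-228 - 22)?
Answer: 18837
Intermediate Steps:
M = 87/197 (M = -87/(-197) = -87*(-1/197) = 87/197 ≈ 0.44162)
H = -18996 (H = 4 + 76*(-228 - 22) = 4 + 76*(-250) = 4 - 19000 = -18996)
s = I*√991895/197 (s = √(87/197 - 26) = √(-5035/197) = I*√991895/197 ≈ 5.0555*I)
I(Z) = -159 (I(Z) = 16 - 1*175 = 16 - 175 = -159)
I(s) - H = -159 - 1*(-18996) = -159 + 18996 = 18837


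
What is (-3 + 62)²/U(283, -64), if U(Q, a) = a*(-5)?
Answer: 3481/320 ≈ 10.878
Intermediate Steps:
U(Q, a) = -5*a
(-3 + 62)²/U(283, -64) = (-3 + 62)²/((-5*(-64))) = 59²/320 = 3481*(1/320) = 3481/320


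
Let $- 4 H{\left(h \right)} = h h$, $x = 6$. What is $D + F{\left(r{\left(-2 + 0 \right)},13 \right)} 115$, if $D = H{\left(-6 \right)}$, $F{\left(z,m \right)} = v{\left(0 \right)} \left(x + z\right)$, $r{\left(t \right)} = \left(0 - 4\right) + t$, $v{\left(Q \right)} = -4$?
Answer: $-9$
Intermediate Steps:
$H{\left(h \right)} = - \frac{h^{2}}{4}$ ($H{\left(h \right)} = - \frac{h h}{4} = - \frac{h^{2}}{4}$)
$r{\left(t \right)} = -4 + t$
$F{\left(z,m \right)} = -24 - 4 z$ ($F{\left(z,m \right)} = - 4 \left(6 + z\right) = -24 - 4 z$)
$D = -9$ ($D = - \frac{\left(-6\right)^{2}}{4} = \left(- \frac{1}{4}\right) 36 = -9$)
$D + F{\left(r{\left(-2 + 0 \right)},13 \right)} 115 = -9 + \left(-24 - 4 \left(-4 + \left(-2 + 0\right)\right)\right) 115 = -9 + \left(-24 - 4 \left(-4 - 2\right)\right) 115 = -9 + \left(-24 - -24\right) 115 = -9 + \left(-24 + 24\right) 115 = -9 + 0 \cdot 115 = -9 + 0 = -9$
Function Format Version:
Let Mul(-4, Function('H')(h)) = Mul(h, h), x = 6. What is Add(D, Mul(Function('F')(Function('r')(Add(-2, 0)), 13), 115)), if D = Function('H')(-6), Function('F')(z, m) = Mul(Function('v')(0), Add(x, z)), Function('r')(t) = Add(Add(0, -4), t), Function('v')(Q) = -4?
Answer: -9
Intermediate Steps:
Function('H')(h) = Mul(Rational(-1, 4), Pow(h, 2)) (Function('H')(h) = Mul(Rational(-1, 4), Mul(h, h)) = Mul(Rational(-1, 4), Pow(h, 2)))
Function('r')(t) = Add(-4, t)
Function('F')(z, m) = Add(-24, Mul(-4, z)) (Function('F')(z, m) = Mul(-4, Add(6, z)) = Add(-24, Mul(-4, z)))
D = -9 (D = Mul(Rational(-1, 4), Pow(-6, 2)) = Mul(Rational(-1, 4), 36) = -9)
Add(D, Mul(Function('F')(Function('r')(Add(-2, 0)), 13), 115)) = Add(-9, Mul(Add(-24, Mul(-4, Add(-4, Add(-2, 0)))), 115)) = Add(-9, Mul(Add(-24, Mul(-4, Add(-4, -2))), 115)) = Add(-9, Mul(Add(-24, Mul(-4, -6)), 115)) = Add(-9, Mul(Add(-24, 24), 115)) = Add(-9, Mul(0, 115)) = Add(-9, 0) = -9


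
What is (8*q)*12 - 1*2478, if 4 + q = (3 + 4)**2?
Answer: 1842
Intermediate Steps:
q = 45 (q = -4 + (3 + 4)**2 = -4 + 7**2 = -4 + 49 = 45)
(8*q)*12 - 1*2478 = (8*45)*12 - 1*2478 = 360*12 - 2478 = 4320 - 2478 = 1842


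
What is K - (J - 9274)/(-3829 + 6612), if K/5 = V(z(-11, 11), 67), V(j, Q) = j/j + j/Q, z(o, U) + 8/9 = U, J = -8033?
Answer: 20093131/1678149 ≈ 11.973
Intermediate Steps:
z(o, U) = -8/9 + U
V(j, Q) = 1 + j/Q
K = 3470/603 (K = 5*((67 + (-8/9 + 11))/67) = 5*((67 + 91/9)/67) = 5*((1/67)*(694/9)) = 5*(694/603) = 3470/603 ≈ 5.7546)
K - (J - 9274)/(-3829 + 6612) = 3470/603 - (-8033 - 9274)/(-3829 + 6612) = 3470/603 - (-17307)/2783 = 3470/603 - 1*(-17307/2783) = 3470/603 + 17307/2783 = 20093131/1678149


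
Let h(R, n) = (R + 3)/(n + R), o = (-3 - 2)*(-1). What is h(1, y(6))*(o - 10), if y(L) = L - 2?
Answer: -4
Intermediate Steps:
y(L) = -2 + L
o = 5 (o = -5*(-1) = 5)
h(R, n) = (3 + R)/(R + n)
h(1, y(6))*(o - 10) = ((3 + 1)/(1 + (-2 + 6)))*(5 - 10) = (4/(1 + 4))*(-5) = (4/5)*(-5) = -4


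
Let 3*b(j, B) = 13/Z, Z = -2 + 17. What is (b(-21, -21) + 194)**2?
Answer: 76440049/2025 ≈ 37748.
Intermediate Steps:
Z = 15
b(j, B) = 13/45 (b(j, B) = (13/15)/3 = (13*(1/15))/3 = (1/3)*(13/15) = 13/45)
(b(-21, -21) + 194)**2 = (13/45 + 194)**2 = (8743/45)**2 = 76440049/2025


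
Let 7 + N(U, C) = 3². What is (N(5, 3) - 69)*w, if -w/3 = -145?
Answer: -29145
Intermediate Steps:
N(U, C) = 2 (N(U, C) = -7 + 3² = -7 + 9 = 2)
w = 435 (w = -3*(-145) = 435)
(N(5, 3) - 69)*w = (2 - 69)*435 = -67*435 = -29145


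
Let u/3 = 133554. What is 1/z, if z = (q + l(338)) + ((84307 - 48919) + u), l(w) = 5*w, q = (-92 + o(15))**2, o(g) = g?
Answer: 1/443669 ≈ 2.2539e-6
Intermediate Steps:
u = 400662 (u = 3*133554 = 400662)
q = 5929 (q = (-92 + 15)**2 = (-77)**2 = 5929)
z = 443669 (z = (5929 + 5*338) + ((84307 - 48919) + 400662) = (5929 + 1690) + (35388 + 400662) = 7619 + 436050 = 443669)
1/z = 1/443669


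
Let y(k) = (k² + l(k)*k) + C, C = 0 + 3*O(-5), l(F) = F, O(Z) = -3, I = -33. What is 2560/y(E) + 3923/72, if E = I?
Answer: 965923/17352 ≈ 55.666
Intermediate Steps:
E = -33
C = -9 (C = 0 + 3*(-3) = 0 - 9 = -9)
y(k) = -9 + 2*k² (y(k) = (k² + k*k) - 9 = (k² + k²) - 9 = 2*k² - 9 = -9 + 2*k²)
2560/y(E) + 3923/72 = 2560/(-9 + 2*(-33)²) + 3923/72 = 2560/(-9 + 2*1089) + 3923*(1/72) = 2560/(-9 + 2178) + 3923/72 = 2560/2169 + 3923/72 = 965923/17352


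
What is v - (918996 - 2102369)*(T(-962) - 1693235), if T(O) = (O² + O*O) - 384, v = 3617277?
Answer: 186111505614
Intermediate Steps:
T(O) = -384 + 2*O² (T(O) = (O² + O²) - 384 = 2*O² - 384 = -384 + 2*O²)
v - (918996 - 2102369)*(T(-962) - 1693235) = 3617277 - (918996 - 2102369)*((-384 + 2*(-962)²) - 1693235) = 3617277 - (-1183373)*((-384 + 2*925444) - 1693235) = 3617277 - (-1183373)*((-384 + 1850888) - 1693235) = 3617277 - (-1183373)*(1850504 - 1693235) = 3617277 - (-1183373)*157269 = 3617277 - 1*(-186107888337) = 3617277 + 186107888337 = 186111505614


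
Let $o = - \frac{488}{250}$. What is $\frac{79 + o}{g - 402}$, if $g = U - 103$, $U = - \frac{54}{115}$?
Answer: $- \frac{221513}{1453225} \approx -0.15243$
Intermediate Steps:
$U = - \frac{54}{115}$ ($U = \left(-54\right) \frac{1}{115} = - \frac{54}{115} \approx -0.46957$)
$g = - \frac{11899}{115}$ ($g = - \frac{54}{115} - 103 = - \frac{11899}{115} \approx -103.47$)
$o = - \frac{244}{125}$ ($o = \left(-488\right) \frac{1}{250} = - \frac{244}{125} \approx -1.952$)
$\frac{79 + o}{g - 402} = \frac{79 - \frac{244}{125}}{- \frac{11899}{115} - 402} = \frac{9631}{125 \left(- \frac{58129}{115}\right)} = \frac{9631}{125} \left(- \frac{115}{58129}\right) = - \frac{221513}{1453225}$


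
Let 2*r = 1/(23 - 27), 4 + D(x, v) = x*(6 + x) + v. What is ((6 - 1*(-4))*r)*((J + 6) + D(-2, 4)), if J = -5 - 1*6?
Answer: 65/4 ≈ 16.250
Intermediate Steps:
J = -11 (J = -5 - 6 = -11)
D(x, v) = -4 + v + x*(6 + x) (D(x, v) = -4 + (x*(6 + x) + v) = -4 + (v + x*(6 + x)) = -4 + v + x*(6 + x))
r = -⅛ (r = 1/(2*(23 - 27)) = (½)/(-4) = (½)*(-¼) = -⅛ ≈ -0.12500)
((6 - 1*(-4))*r)*((J + 6) + D(-2, 4)) = ((6 - 1*(-4))*(-⅛))*((-11 + 6) + (-4 + 4 + (-2)² + 6*(-2))) = ((6 + 4)*(-⅛))*(-5 + (-4 + 4 + 4 - 12)) = (10*(-⅛))*(-5 - 8) = -5/4*(-13) = 65/4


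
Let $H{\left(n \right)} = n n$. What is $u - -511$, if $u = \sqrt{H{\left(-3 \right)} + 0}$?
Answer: $514$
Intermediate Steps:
$H{\left(n \right)} = n^{2}$
$u = 3$ ($u = \sqrt{\left(-3\right)^{2} + 0} = \sqrt{9 + 0} = \sqrt{9} = 3$)
$u - -511 = 3 - -511 = 3 + 511 = 514$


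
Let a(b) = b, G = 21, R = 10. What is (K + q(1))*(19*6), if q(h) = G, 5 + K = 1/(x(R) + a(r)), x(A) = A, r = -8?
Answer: 1881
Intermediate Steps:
K = -9/2 (K = -5 + 1/(10 - 8) = -5 + 1/2 = -9/2 ≈ -4.5000)
q(h) = 21
(K + q(1))*(19*6) = (-9/2 + 21)*(19*6) = (33/2)*114 = 1881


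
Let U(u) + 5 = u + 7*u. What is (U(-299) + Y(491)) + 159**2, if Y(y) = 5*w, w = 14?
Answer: 22954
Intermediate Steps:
Y(y) = 70 (Y(y) = 5*14 = 70)
U(u) = -5 + 8*u (U(u) = -5 + (u + 7*u) = -5 + 8*u)
(U(-299) + Y(491)) + 159**2 = ((-5 + 8*(-299)) + 70) + 159**2 = ((-5 - 2392) + 70) + 25281 = (-2397 + 70) + 25281 = -2327 + 25281 = 22954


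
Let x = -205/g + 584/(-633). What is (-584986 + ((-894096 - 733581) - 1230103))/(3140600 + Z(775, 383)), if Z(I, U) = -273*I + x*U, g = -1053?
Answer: -382462039089/325358809684 ≈ -1.1755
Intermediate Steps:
x = -161729/222183 (x = -205/(-1053) + 584/(-633) = -205*(-1/1053) + 584*(-1/633) = 205/1053 - 584/633 = -161729/222183 ≈ -0.72791)
Z(I, U) = -273*I - 161729*U/222183
(-584986 + ((-894096 - 733581) - 1230103))/(3140600 + Z(775, 383)) = (-584986 + ((-894096 - 733581) - 1230103))/(3140600 + (-273*775 - 161729/222183*383)) = (-584986 + (-1627677 - 1230103))/(3140600 + (-211575 - 61942207/222183)) = (-584986 - 2857780)/(3140600 - 47070310432/222183) = -3442766/650717619368/222183 = -3442766*222183/650717619368 = -382462039089/325358809684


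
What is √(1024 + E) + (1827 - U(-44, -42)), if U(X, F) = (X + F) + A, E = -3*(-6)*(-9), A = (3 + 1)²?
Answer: 1897 + √862 ≈ 1926.4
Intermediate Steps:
A = 16 (A = 4² = 16)
E = -162 (E = 18*(-9) = -162)
U(X, F) = 16 + F + X (U(X, F) = (X + F) + 16 = (F + X) + 16 = 16 + F + X)
√(1024 + E) + (1827 - U(-44, -42)) = √(1024 - 162) + (1827 - (16 - 42 - 44)) = √862 + (1827 - 1*(-70)) = √862 + (1827 + 70) = √862 + 1897 = 1897 + √862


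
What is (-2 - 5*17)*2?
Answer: -174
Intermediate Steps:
(-2 - 5*17)*2 = (-2 - 85)*2 = -87*2 = -174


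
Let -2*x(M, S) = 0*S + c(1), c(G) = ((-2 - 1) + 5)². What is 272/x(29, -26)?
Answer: -136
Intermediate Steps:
c(G) = 4 (c(G) = (-3 + 5)² = 2² = 4)
x(M, S) = -2 (x(M, S) = -(0*S + 4)/2 = -(0 + 4)/2 = -½*4 = -2)
272/x(29, -26) = 272/(-2) = 272*(-½) = -136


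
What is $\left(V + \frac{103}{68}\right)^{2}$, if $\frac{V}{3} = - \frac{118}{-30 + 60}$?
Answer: $\frac{12229009}{115600} \approx 105.79$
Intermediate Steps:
$V = - \frac{59}{5}$ ($V = 3 \left(- \frac{118}{-30 + 60}\right) = 3 \left(- \frac{118}{30}\right) = 3 \left(\left(-118\right) \frac{1}{30}\right) = 3 \left(- \frac{59}{15}\right) = - \frac{59}{5} \approx -11.8$)
$\left(V + \frac{103}{68}\right)^{2} = \left(- \frac{59}{5} + \frac{103}{68}\right)^{2} = \left(- \frac{3497}{340}\right)^{2} = \frac{12229009}{115600}$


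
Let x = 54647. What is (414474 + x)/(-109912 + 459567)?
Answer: 469121/349655 ≈ 1.3417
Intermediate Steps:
(414474 + x)/(-109912 + 459567) = (414474 + 54647)/(-109912 + 459567) = 469121/349655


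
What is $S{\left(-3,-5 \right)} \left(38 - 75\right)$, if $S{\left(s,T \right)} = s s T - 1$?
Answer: $1702$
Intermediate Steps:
$S{\left(s,T \right)} = -1 + T s^{2}$ ($S{\left(s,T \right)} = s^{2} T - 1 = T s^{2} - 1 = -1 + T s^{2}$)
$S{\left(-3,-5 \right)} \left(38 - 75\right) = \left(-1 - 5 \left(-3\right)^{2}\right) \left(38 - 75\right) = \left(-1 - 45\right) \left(-37\right) = \left(-46\right) \left(-37\right) = 1702$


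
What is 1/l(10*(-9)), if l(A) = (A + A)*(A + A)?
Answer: 1/32400 ≈ 3.0864e-5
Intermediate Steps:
l(A) = 4*A² (l(A) = (2*A)*(2*A) = 4*A²)
1/l(10*(-9)) = 1/(4*(10*(-9))²) = 1/(4*(-90)²) = 1/(4*8100) = 1/32400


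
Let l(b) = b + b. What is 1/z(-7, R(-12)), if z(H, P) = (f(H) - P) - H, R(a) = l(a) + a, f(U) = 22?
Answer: 1/65 ≈ 0.015385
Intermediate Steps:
l(b) = 2*b
R(a) = 3*a (R(a) = 2*a + a = 3*a)
z(H, P) = 22 - H - P (z(H, P) = (22 - P) - H = 22 - H - P)
1/z(-7, R(-12)) = 1/(22 - 1*(-7) - 3*(-12)) = 1/(22 + 7 - 1*(-36)) = 1/(22 + 7 + 36) = 1/65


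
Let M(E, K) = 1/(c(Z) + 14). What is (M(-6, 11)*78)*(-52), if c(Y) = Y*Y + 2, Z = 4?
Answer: -507/4 ≈ -126.75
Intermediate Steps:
c(Y) = 2 + Y² (c(Y) = Y² + 2 = 2 + Y²)
M(E, K) = 1/32 (M(E, K) = 1/((2 + 4²) + 14) = 1/((2 + 16) + 14) = 1/(18 + 14) = 1/32)
(M(-6, 11)*78)*(-52) = ((1/32)*78)*(-52) = (39/16)*(-52) = -507/4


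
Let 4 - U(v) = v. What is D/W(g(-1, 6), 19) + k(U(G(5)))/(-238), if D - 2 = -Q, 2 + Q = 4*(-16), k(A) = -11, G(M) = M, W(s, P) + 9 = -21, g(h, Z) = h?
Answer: -7927/3570 ≈ -2.2204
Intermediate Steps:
W(s, P) = -30 (W(s, P) = -9 - 21 = -30)
U(v) = 4 - v
Q = -66 (Q = -2 + 4*(-16) = -2 - 64 = -66)
D = 68 (D = 2 - 1*(-66) = 2 + 66 = 68)
D/W(g(-1, 6), 19) + k(U(G(5)))/(-238) = 68/(-30) - 11/(-238) = 68*(-1/30) - 11*(-1/238) = -34/15 + 11/238 = -7927/3570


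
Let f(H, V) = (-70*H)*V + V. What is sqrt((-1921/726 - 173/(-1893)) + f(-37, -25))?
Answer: I*sqrt(12483277626990)/13882 ≈ 254.51*I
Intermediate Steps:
f(H, V) = V - 70*H*V (f(H, V) = -70*H*V + V = V - 70*H*V)
sqrt((-1921/726 - 173/(-1893)) + f(-37, -25)) = sqrt((-1921/726 - 173/(-1893)) - 25*(1 - 70*(-37))) = sqrt((-1921*1/726 - 173*(-1/1893)) - 25*(1 + 2590)) = sqrt((-1921/726 + 173/1893) - 25*2591) = sqrt(-390095/152702 - 64775) = sqrt(-9891662145/152702) = I*sqrt(12483277626990)/13882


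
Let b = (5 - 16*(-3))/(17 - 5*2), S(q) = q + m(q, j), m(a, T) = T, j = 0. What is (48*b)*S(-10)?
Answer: -25440/7 ≈ -3634.3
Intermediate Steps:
S(q) = q (S(q) = q + 0 = q)
b = 53/7 (b = (5 + 48)/(17 - 10) = 53/7 ≈ 7.5714)
(48*b)*S(-10) = (48*(53/7))*(-10) = (2544/7)*(-10) = -25440/7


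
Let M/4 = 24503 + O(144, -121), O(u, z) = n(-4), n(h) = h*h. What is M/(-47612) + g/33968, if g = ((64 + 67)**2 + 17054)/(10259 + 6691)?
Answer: -941106222217/456882847520 ≈ -2.0598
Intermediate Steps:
n(h) = h**2
O(u, z) = 16 (O(u, z) = (-4)**2 = 16)
M = 98076 (M = 4*(24503 + 16) = 4*24519 = 98076)
g = 2281/1130 (g = (131**2 + 17054)/16950 = (17161 + 17054)*(1/16950) = 34215*(1/16950) = 2281/1130 ≈ 2.0186)
M/(-47612) + g/33968 = 98076/(-47612) + (2281/1130)/33968 = 98076*(-1/47612) + (2281/1130)*(1/33968) = -24519/11903 + 2281/38383840 = -941106222217/456882847520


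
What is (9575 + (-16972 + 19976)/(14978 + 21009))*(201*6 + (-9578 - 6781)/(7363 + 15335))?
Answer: 3142260880680647/272277642 ≈ 1.1541e+7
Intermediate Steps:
(9575 + (-16972 + 19976)/(14978 + 21009))*(201*6 + (-9578 - 6781)/(7363 + 15335)) = (9575 + 3004/35987)*(1206 - 16359/22698) = (9575 + 3004*(1/35987))*(1206 - 16359*1/22698) = (9575 + 3004/35987)*(1206 - 5453/7566) = (344578529/35987)*(9119143/7566) = 3142260880680647/272277642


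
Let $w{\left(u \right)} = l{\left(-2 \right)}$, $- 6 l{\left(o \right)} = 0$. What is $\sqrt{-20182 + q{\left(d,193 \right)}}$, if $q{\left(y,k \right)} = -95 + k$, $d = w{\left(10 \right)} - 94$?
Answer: $2 i \sqrt{5021} \approx 141.72 i$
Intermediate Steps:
$l{\left(o \right)} = 0$ ($l{\left(o \right)} = \left(- \frac{1}{6}\right) 0 = 0$)
$w{\left(u \right)} = 0$
$d = -94$ ($d = 0 - 94 = -94$)
$\sqrt{-20182 + q{\left(d,193 \right)}} = \sqrt{-20182 + \left(-95 + 193\right)} = \sqrt{-20182 + 98} = \sqrt{-20084} = 2 i \sqrt{5021}$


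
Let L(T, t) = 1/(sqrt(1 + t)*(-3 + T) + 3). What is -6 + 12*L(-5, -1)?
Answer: -2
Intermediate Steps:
L(T, t) = 1/(3 + sqrt(1 + t)*(-3 + T))
-6 + 12*L(-5, -1) = -6 + 12/(3 - 3*sqrt(1 - 1) - 5*sqrt(1 - 1)) = -6 + 12/(3 - 3*sqrt(0) - 5*sqrt(0)) = -6 + 12/(3 - 3*0 - 5*0) = -6 + 12/(3 + 0 + 0) = -6 + 12/3 = -6 + 12*(1/3) = -6 + 4 = -2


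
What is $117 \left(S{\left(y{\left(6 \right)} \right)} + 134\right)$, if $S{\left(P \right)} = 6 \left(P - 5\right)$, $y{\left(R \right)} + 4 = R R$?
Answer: $34632$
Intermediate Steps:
$y{\left(R \right)} = -4 + R^{2}$ ($y{\left(R \right)} = -4 + R R = -4 + R^{2}$)
$S{\left(P \right)} = -30 + 6 P$ ($S{\left(P \right)} = 6 \left(-5 + P\right) = -30 + 6 P$)
$117 \left(S{\left(y{\left(6 \right)} \right)} + 134\right) = 117 \left(\left(-30 + 6 \left(-4 + 6^{2}\right)\right) + 134\right) = 117 \left(\left(-30 + 6 \left(-4 + 36\right)\right) + 134\right) = 117 \left(\left(-30 + 6 \cdot 32\right) + 134\right) = 117 \left(\left(-30 + 192\right) + 134\right) = 117 \left(162 + 134\right) = 117 \cdot 296 = 34632$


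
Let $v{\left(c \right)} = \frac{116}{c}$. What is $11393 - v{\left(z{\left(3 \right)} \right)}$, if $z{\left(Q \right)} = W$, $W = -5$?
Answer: $\frac{57081}{5} \approx 11416.0$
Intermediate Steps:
$z{\left(Q \right)} = -5$
$11393 - v{\left(z{\left(3 \right)} \right)} = 11393 - \frac{116}{-5} = 11393 - 116 \left(- \frac{1}{5}\right) = 11393 - - \frac{116}{5} = 11393 + \frac{116}{5} = \frac{57081}{5}$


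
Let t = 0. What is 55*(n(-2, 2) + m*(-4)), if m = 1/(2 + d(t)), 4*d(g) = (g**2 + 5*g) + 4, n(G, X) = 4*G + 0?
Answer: -1540/3 ≈ -513.33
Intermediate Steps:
n(G, X) = 4*G
d(g) = 1 + g**2/4 + 5*g/4 (d(g) = ((g**2 + 5*g) + 4)/4 = (4 + g**2 + 5*g)/4 = 1 + g**2/4 + 5*g/4)
m = 1/3 (m = 1/(2 + (1 + (1/4)*0**2 + (5/4)*0)) = 1/(2 + (1 + (1/4)*0 + 0)) = 1/(2 + (1 + 0 + 0)) = 1/(2 + 1) = 1/3 ≈ 0.33333)
55*(n(-2, 2) + m*(-4)) = 55*(4*(-2) + (1/3)*(-4)) = 55*(-8 - 4/3) = 55*(-28/3) = -1540/3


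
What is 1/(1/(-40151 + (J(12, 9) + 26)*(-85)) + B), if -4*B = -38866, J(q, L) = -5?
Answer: 41936/407471143 ≈ 0.00010292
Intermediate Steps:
B = 19433/2 (B = -1/4*(-38866) = 19433/2 ≈ 9716.5)
1/(1/(-40151 + (J(12, 9) + 26)*(-85)) + B) = 1/(1/(-40151 + (-5 + 26)*(-85)) + 19433/2) = 1/(1/(-40151 + 21*(-85)) + 19433/2) = 1/(1/(-40151 - 1785) + 19433/2) = 1/(1/(-41936) + 19433/2) = 1/(-1/41936 + 19433/2) = 1/(407471143/41936) = 41936/407471143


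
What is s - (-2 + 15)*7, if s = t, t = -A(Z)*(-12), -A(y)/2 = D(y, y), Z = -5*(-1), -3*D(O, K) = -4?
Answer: -123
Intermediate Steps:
D(O, K) = 4/3 (D(O, K) = -⅓*(-4) = 4/3)
Z = 5
A(y) = -8/3 (A(y) = -2*4/3 = -8/3)
t = -32 (t = -1*(-8/3)*(-12) = (8/3)*(-12) = -32)
s = -32
s - (-2 + 15)*7 = -32 - (-2 + 15)*7 = -32 - 13*7 = -32 - 1*91 = -32 - 91 = -123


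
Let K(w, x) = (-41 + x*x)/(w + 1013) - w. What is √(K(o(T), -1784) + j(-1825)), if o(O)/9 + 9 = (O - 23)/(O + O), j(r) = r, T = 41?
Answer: 3*√455089447525370/1570013 ≈ 40.763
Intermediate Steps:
o(O) = -81 + 9*(-23 + O)/(2*O) (o(O) = -81 + 9*((O - 23)/(O + O)) = -81 + 9*((-23 + O)/((2*O))) = -81 + 9*((-23 + O)*(1/(2*O))) = -81 + 9*((-23 + O)/(2*O)) = -81 + 9*(-23 + O)/(2*O))
K(w, x) = -w + (-41 + x²)/(1013 + w) (K(w, x) = (-41 + x²)/(1013 + w) - w = -w + (-41 + x²)/(1013 + w))
√(K(o(T), -1784) + j(-1825)) = √((-41 + (-1784)² - ((9/2)*(-23 - 17*41)/41)² - 9117*(-23 - 17*41)/(2*41))/(1013 + (9/2)*(-23 - 17*41)/41) - 1825) = √((-41 + 3182656 - ((9/2)*(1/41)*(-23 - 697))² - 9117*(-23 - 697)/(2*41))/(1013 + (9/2)*(1/41)*(-23 - 697)) - 1825) = √((-41 + 3182656 - ((9/2)*(1/41)*(-720))² - 9117*(-720)/(2*41))/(1013 + (9/2)*(1/41)*(-720)) - 1825) = √((-41 + 3182656 - (-3240/41)² - 1013*(-3240/41))/(1013 - 3240/41) - 1825) = √((-41 + 3182656 - 1*10497600/1681 + 3282120/41)/(38293/41) - 1825) = √(41*(-41 + 3182656 - 10497600/1681 + 3282120/41)/38293 - 1825) = √((41/38293)*(5474045135/1681) - 1825) = √(5474045135/1570013 - 1825) = √(2608771410/1570013) = 3*√455089447525370/1570013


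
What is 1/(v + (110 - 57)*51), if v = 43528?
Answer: 1/46231 ≈ 2.1631e-5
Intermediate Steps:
1/(v + (110 - 57)*51) = 1/(43528 + (110 - 57)*51) = 1/(43528 + 53*51) = 1/(43528 + 2703) = 1/46231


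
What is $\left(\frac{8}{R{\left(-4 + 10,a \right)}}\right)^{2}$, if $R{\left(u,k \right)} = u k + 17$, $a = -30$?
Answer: $\frac{64}{26569} \approx 0.0024088$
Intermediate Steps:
$R{\left(u,k \right)} = 17 + k u$ ($R{\left(u,k \right)} = k u + 17 = 17 + k u$)
$\left(\frac{8}{R{\left(-4 + 10,a \right)}}\right)^{2} = \left(\frac{8}{17 - 30 \left(-4 + 10\right)}\right)^{2} = \left(\frac{8}{17 - 180}\right)^{2} = \left(\frac{8}{-163}\right)^{2} = \left(8 \left(- \frac{1}{163}\right)\right)^{2} = \left(- \frac{8}{163}\right)^{2} = \frac{64}{26569}$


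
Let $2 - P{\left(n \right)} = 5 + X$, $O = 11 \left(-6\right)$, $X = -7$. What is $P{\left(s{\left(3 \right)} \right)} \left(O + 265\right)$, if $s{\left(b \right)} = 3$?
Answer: $796$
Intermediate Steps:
$O = -66$
$P{\left(n \right)} = 4$ ($P{\left(n \right)} = 2 - \left(5 - 7\right) = 2 - -2 = 2 + 2 = 4$)
$P{\left(s{\left(3 \right)} \right)} \left(O + 265\right) = 4 \left(-66 + 265\right) = 4 \cdot 199 = 796$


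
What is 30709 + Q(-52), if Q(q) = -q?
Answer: 30761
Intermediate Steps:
30709 + Q(-52) = 30709 - 1*(-52) = 30709 + 52 = 30761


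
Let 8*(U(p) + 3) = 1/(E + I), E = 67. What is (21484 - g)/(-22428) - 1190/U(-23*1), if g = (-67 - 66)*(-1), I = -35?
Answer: 2272029901/5734092 ≈ 396.23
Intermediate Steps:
U(p) = -767/256 (U(p) = -3 + 1/(8*(67 - 35)) = -3 + (⅛)/32 = -3 + (⅛)*(1/32) = -3 + 1/256 = -767/256)
g = 133 (g = -133*(-1) = 133)
(21484 - g)/(-22428) - 1190/U(-23*1) = (21484 - 1*133)/(-22428) - 1190/(-767/256) = (21484 - 133)*(-1/22428) - 1190*(-256/767) = 21351*(-1/22428) + 304640/767 = -7117/7476 + 304640/767 = 2272029901/5734092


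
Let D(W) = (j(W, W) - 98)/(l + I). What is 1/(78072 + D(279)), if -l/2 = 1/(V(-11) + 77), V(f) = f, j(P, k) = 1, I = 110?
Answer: 3629/283320087 ≈ 1.2809e-5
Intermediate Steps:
l = -1/33 (l = -2/(-11 + 77) = -2/66 = -2*1/66 = -1/33 ≈ -0.030303)
D(W) = -3201/3629 (D(W) = (1 - 98)/(-1/33 + 110) = -97/3629/33 = -97*33/3629 = -3201/3629)
1/(78072 + D(279)) = 1/(78072 - 3201/3629) = 1/(283320087/3629) = 3629/283320087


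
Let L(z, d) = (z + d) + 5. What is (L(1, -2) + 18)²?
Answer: 484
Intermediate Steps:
L(z, d) = 5 + d + z (L(z, d) = (d + z) + 5 = 5 + d + z)
(L(1, -2) + 18)² = ((5 - 2 + 1) + 18)² = (4 + 18)² = 22² = 484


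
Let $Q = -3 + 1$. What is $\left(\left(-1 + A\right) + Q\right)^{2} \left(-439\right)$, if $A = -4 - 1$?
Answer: $-28096$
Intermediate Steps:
$Q = -2$
$A = -5$
$\left(\left(-1 + A\right) + Q\right)^{2} \left(-439\right) = \left(\left(-1 - 5\right) - 2\right)^{2} \left(-439\right) = \left(-6 - 2\right)^{2} \left(-439\right) = \left(-8\right)^{2} \left(-439\right) = 64 \left(-439\right) = -28096$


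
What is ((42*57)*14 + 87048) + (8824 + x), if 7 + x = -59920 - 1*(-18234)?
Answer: 87695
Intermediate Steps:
x = -41693 (x = -7 + (-59920 - 1*(-18234)) = -7 + (-59920 + 18234) = -7 - 41686 = -41693)
((42*57)*14 + 87048) + (8824 + x) = ((42*57)*14 + 87048) + (8824 - 41693) = (2394*14 + 87048) - 32869 = (33516 + 87048) - 32869 = 120564 - 32869 = 87695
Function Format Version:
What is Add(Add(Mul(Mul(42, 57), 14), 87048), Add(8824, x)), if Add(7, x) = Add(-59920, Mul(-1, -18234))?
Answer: 87695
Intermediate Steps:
x = -41693 (x = Add(-7, Add(-59920, Mul(-1, -18234))) = Add(-7, Add(-59920, 18234)) = Add(-7, -41686) = -41693)
Add(Add(Mul(Mul(42, 57), 14), 87048), Add(8824, x)) = Add(Add(Mul(Mul(42, 57), 14), 87048), Add(8824, -41693)) = Add(Add(Mul(2394, 14), 87048), -32869) = Add(Add(33516, 87048), -32869) = Add(120564, -32869) = 87695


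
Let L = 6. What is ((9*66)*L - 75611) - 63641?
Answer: -135688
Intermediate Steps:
((9*66)*L - 75611) - 63641 = ((9*66)*6 - 75611) - 63641 = (594*6 - 75611) - 63641 = (3564 - 75611) - 63641 = -72047 - 63641 = -135688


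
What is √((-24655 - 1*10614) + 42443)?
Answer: √7174 ≈ 84.699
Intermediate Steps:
√((-24655 - 1*10614) + 42443) = √((-24655 - 10614) + 42443) = √(-35269 + 42443) = √7174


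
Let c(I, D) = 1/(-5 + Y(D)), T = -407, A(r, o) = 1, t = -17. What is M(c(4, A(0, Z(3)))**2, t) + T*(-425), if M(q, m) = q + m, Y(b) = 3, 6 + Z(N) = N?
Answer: 691833/4 ≈ 1.7296e+5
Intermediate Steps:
Z(N) = -6 + N
c(I, D) = -1/2 (c(I, D) = 1/(-5 + 3) = 1/(-2) = -1/2)
M(q, m) = m + q
M(c(4, A(0, Z(3)))**2, t) + T*(-425) = (-17 + (-1/2)**2) - 407*(-425) = (-17 + 1/4) + 172975 = -67/4 + 172975 = 691833/4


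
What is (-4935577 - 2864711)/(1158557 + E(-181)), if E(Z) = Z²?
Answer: -1300048/198553 ≈ -6.5476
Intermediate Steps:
(-4935577 - 2864711)/(1158557 + E(-181)) = (-4935577 - 2864711)/(1158557 + (-181)²) = -7800288/(1158557 + 32761) = -7800288/1191318 = -7800288*1/1191318 = -1300048/198553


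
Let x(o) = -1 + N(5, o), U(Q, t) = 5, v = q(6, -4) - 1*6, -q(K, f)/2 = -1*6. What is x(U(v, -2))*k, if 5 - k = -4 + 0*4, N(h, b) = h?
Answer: 36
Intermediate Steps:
q(K, f) = 12 (q(K, f) = -(-2)*6 = -2*(-6) = 12)
v = 6 (v = 12 - 1*6 = 12 - 6 = 6)
x(o) = 4 (x(o) = -1 + 5 = 4)
k = 9 (k = 5 - (-4 + 0*4) = 5 - (-4 + 0) = 5 - 1*(-4) = 5 + 4 = 9)
x(U(v, -2))*k = 4*9 = 36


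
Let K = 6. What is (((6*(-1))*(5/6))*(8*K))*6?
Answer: -1440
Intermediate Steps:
(((6*(-1))*(5/6))*(8*K))*6 = (((6*(-1))*(5/6))*(8*6))*6 = (-30/6*48)*6 = (-6*⅚*48)*6 = -5*48*6 = -240*6 = -1440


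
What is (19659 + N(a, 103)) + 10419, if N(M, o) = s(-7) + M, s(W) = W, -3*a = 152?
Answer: 90061/3 ≈ 30020.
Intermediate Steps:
a = -152/3 (a = -⅓*152 = -152/3 ≈ -50.667)
N(M, o) = -7 + M
(19659 + N(a, 103)) + 10419 = (19659 + (-7 - 152/3)) + 10419 = (19659 - 173/3) + 10419 = 58804/3 + 10419 = 90061/3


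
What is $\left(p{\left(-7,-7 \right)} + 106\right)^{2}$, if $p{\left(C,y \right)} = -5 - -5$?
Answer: $11236$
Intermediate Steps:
$p{\left(C,y \right)} = 0$ ($p{\left(C,y \right)} = -5 + 5 = 0$)
$\left(p{\left(-7,-7 \right)} + 106\right)^{2} = \left(0 + 106\right)^{2} = 106^{2} = 11236$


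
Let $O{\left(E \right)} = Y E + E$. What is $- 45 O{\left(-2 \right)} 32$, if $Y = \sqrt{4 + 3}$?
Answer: $2880 + 2880 \sqrt{7} \approx 10500.0$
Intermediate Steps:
$Y = \sqrt{7} \approx 2.6458$
$O{\left(E \right)} = E + E \sqrt{7}$ ($O{\left(E \right)} = \sqrt{7} E + E = E \sqrt{7} + E = E + E \sqrt{7}$)
$- 45 O{\left(-2 \right)} 32 = - 45 \left(- 2 \left(1 + \sqrt{7}\right)\right) 32 = - 45 \left(-2 - 2 \sqrt{7}\right) 32 = \left(90 + 90 \sqrt{7}\right) 32 = 2880 + 2880 \sqrt{7}$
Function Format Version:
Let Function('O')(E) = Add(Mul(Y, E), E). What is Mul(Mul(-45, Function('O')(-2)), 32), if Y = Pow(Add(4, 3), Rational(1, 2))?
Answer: Add(2880, Mul(2880, Pow(7, Rational(1, 2)))) ≈ 10500.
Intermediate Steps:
Y = Pow(7, Rational(1, 2)) ≈ 2.6458
Function('O')(E) = Add(E, Mul(E, Pow(7, Rational(1, 2)))) (Function('O')(E) = Add(Mul(Pow(7, Rational(1, 2)), E), E) = Add(Mul(E, Pow(7, Rational(1, 2))), E) = Add(E, Mul(E, Pow(7, Rational(1, 2)))))
Mul(Mul(-45, Function('O')(-2)), 32) = Mul(Mul(-45, Mul(-2, Add(1, Pow(7, Rational(1, 2))))), 32) = Mul(Mul(-45, Add(-2, Mul(-2, Pow(7, Rational(1, 2))))), 32) = Mul(Add(90, Mul(90, Pow(7, Rational(1, 2)))), 32) = Add(2880, Mul(2880, Pow(7, Rational(1, 2))))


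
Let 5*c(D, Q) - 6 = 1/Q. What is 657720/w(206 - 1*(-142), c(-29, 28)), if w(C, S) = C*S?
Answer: 264600/169 ≈ 1565.7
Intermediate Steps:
c(D, Q) = 6/5 + 1/(5*Q)
657720/w(206 - 1*(-142), c(-29, 28)) = 657720/(((206 - 1*(-142))*((⅕)*(1 + 6*28)/28))) = 657720/(((206 + 142)*((⅕)*(1/28)*(1 + 168)))) = 657720/((348*((⅕)*(1/28)*169))) = 657720/((348*(169/140))) = 657720/(14703/35) = 657720*(35/14703) = 264600/169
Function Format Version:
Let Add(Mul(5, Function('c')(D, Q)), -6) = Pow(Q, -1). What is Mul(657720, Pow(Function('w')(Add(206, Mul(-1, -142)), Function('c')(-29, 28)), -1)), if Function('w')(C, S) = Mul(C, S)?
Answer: Rational(264600, 169) ≈ 1565.7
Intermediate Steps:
Function('c')(D, Q) = Add(Rational(6, 5), Mul(Rational(1, 5), Pow(Q, -1)))
Mul(657720, Pow(Function('w')(Add(206, Mul(-1, -142)), Function('c')(-29, 28)), -1)) = Mul(657720, Pow(Mul(Add(206, Mul(-1, -142)), Mul(Rational(1, 5), Pow(28, -1), Add(1, Mul(6, 28)))), -1)) = Mul(657720, Pow(Mul(Add(206, 142), Mul(Rational(1, 5), Rational(1, 28), Add(1, 168))), -1)) = Mul(657720, Pow(Mul(348, Mul(Rational(1, 5), Rational(1, 28), 169)), -1)) = Mul(657720, Pow(Mul(348, Rational(169, 140)), -1)) = Mul(657720, Pow(Rational(14703, 35), -1)) = Mul(657720, Rational(35, 14703)) = Rational(264600, 169)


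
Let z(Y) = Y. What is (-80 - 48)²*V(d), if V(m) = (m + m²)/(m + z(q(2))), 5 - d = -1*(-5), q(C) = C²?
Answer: 0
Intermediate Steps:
d = 0 (d = 5 - (-1)*(-5) = 5 - 1*5 = 5 - 5 = 0)
V(m) = (m + m²)/(4 + m) (V(m) = (m + m²)/(m + 2²) = (m + m²)/(m + 4) = (m + m²)/(4 + m))
(-80 - 48)²*V(d) = (-80 - 48)²*(0*(1 + 0)/(4 + 0)) = (-128)²*(0*1/4) = 16384*(0*(¼)*1) = 16384*0 = 0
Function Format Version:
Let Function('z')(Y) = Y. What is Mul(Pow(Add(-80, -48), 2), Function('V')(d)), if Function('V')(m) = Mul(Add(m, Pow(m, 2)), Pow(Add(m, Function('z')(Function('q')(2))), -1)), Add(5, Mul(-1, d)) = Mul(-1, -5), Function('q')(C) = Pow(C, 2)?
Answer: 0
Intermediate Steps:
d = 0 (d = Add(5, Mul(-1, Mul(-1, -5))) = Add(5, Mul(-1, 5)) = Add(5, -5) = 0)
Function('V')(m) = Mul(Pow(Add(4, m), -1), Add(m, Pow(m, 2))) (Function('V')(m) = Mul(Add(m, Pow(m, 2)), Pow(Add(m, Pow(2, 2)), -1)) = Mul(Add(m, Pow(m, 2)), Pow(Add(m, 4), -1)) = Mul(Add(m, Pow(m, 2)), Pow(Add(4, m), -1)) = Mul(Pow(Add(4, m), -1), Add(m, Pow(m, 2))))
Mul(Pow(Add(-80, -48), 2), Function('V')(d)) = Mul(Pow(Add(-80, -48), 2), Mul(0, Pow(Add(4, 0), -1), Add(1, 0))) = Mul(Pow(-128, 2), Mul(0, Pow(4, -1), 1)) = Mul(16384, Mul(0, Rational(1, 4), 1)) = Mul(16384, 0) = 0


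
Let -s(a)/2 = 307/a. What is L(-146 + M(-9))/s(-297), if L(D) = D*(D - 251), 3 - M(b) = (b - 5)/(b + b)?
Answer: 25286701/921 ≈ 27456.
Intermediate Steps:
M(b) = 3 - (-5 + b)/(2*b) (M(b) = 3 - (b - 5)/(b + b) = 3 - (-5 + b)/(2*b))
s(a) = -614/a
L(D) = D*(-251 + D)
L(-146 + M(-9))/s(-297) = ((-146 + (5/2)*(1 - 9)/(-9))*(-251 + (-146 + (5/2)*(1 - 9)/(-9))))/((-614/(-297))) = ((-146 + (5/2)*(-⅑)*(-8))*(-251 + (-146 + (5/2)*(-⅑)*(-8))))/((-614*(-1/297))) = ((-146 + 20/9)*(-251 + (-146 + 20/9)))/(614/297) = -1294*(-251 - 1294/9)/9*(297/614) = -1294/9*(-3553/9)*(297/614) = (4597582/81)*(297/614) = 25286701/921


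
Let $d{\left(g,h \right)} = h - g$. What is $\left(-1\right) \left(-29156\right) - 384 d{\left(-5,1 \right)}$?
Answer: $26852$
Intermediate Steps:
$\left(-1\right) \left(-29156\right) - 384 d{\left(-5,1 \right)} = \left(-1\right) \left(-29156\right) - 384 \left(1 - -5\right) = 29156 - 384 \left(1 + 5\right) = 29156 - 2304 = 26852$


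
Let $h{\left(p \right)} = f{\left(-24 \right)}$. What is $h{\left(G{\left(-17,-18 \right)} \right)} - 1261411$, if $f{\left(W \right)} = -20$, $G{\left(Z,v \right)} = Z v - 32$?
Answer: $-1261431$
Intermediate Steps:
$G{\left(Z,v \right)} = -32 + Z v$
$h{\left(p \right)} = -20$
$h{\left(G{\left(-17,-18 \right)} \right)} - 1261411 = -20 - 1261411 = -1261431$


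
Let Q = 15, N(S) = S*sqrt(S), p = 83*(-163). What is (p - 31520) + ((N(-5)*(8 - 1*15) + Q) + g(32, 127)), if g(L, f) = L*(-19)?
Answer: -45642 + 35*I*sqrt(5) ≈ -45642.0 + 78.262*I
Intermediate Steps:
p = -13529
N(S) = S**(3/2)
g(L, f) = -19*L
(p - 31520) + ((N(-5)*(8 - 1*15) + Q) + g(32, 127)) = (-13529 - 31520) + (((-5)**(3/2)*(8 - 1*15) + 15) - 19*32) = -45049 + (((-5*I*sqrt(5))*(8 - 15) + 15) - 608) = -45049 + ((-5*I*sqrt(5)*(-7) + 15) - 608) = -45049 + ((35*I*sqrt(5) + 15) - 608) = -45049 + ((15 + 35*I*sqrt(5)) - 608) = -45049 + (-593 + 35*I*sqrt(5)) = -45642 + 35*I*sqrt(5)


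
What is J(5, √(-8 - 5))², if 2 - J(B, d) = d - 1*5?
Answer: (7 - I*√13)² ≈ 36.0 - 50.478*I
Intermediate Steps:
J(B, d) = 7 - d (J(B, d) = 2 - (d - 1*5) = 2 - (d - 5) = 2 - (-5 + d) = 2 + (5 - d) = 7 - d)
J(5, √(-8 - 5))² = (7 - √(-8 - 5))² = (7 - √(-13))² = (7 - I*√13)²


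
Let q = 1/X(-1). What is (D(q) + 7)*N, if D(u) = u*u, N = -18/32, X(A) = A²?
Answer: -9/2 ≈ -4.5000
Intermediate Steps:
q = 1 (q = 1/((-1)²) = 1/1 = 1)
N = -9/16 (N = -18*1/32 = -9/16 ≈ -0.56250)
D(u) = u²
(D(q) + 7)*N = (1² + 7)*(-9/16) = (1 + 7)*(-9/16) = 8*(-9/16) = -9/2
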